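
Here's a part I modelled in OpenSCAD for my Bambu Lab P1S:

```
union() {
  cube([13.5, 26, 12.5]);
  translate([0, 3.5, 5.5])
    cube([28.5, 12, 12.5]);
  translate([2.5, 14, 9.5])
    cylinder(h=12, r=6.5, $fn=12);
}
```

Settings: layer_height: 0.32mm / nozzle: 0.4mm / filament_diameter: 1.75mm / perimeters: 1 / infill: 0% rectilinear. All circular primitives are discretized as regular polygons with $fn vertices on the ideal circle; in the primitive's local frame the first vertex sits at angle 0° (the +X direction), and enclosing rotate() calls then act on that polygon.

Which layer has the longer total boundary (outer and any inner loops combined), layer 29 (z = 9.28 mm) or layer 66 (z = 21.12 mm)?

Layer 29 (z = 9.28): the cube (footprint 13.5×26) is included at this height (perimeter 79.00 mm); the 28.5×12 cube at (0, 3.5) contributes its full rectangle (perimeter 81.00 mm); the cylinder at (2.5, 14) is not intersected at this z (z outside [9.5, 21.5]); Merging all regions: the regions partially overlap (shared area 162.00 mm²), so the edge portions inside another operand are dropped and the merged outline is re-measured after clipping — boundary = 109.00 mm. So its perimeter = 109.00 mm. Layer 66 (z = 21.12): the cube is absent (z outside [0, 12.5]); the cube at (0, 3.5) does not reach this height (z outside [5.5, 18]); the r=6.5 cylinder at (2.5, 14) contributes a regular 12-gon of circumradius 6.5 (perimeter = 2·12·6.500·sin(180°/12) = 40.38 mm); Merging all regions: only the r=6.5 cylinder at (2.5, 14) is present, so the union is just that shape — boundary = 40.38 mm. So its perimeter = 40.38 mm. Layer 29 is larger (109.00 vs 40.38 mm).

layer 29 (z = 9.28 mm)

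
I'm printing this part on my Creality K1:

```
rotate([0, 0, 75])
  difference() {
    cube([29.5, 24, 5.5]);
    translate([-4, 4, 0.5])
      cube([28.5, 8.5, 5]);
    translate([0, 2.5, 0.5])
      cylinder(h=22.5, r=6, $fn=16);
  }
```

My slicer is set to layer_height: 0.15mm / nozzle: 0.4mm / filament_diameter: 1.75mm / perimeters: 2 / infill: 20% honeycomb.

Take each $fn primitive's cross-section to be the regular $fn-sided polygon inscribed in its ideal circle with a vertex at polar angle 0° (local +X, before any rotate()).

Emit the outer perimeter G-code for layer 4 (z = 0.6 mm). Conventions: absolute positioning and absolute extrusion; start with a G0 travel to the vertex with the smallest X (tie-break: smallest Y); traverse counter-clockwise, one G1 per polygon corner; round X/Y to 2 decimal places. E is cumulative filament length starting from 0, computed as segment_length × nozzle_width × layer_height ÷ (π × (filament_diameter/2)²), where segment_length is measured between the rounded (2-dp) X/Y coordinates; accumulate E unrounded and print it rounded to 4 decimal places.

G0 X-23.18 Y6.21 Z0.60
G1 X-12.07 Y3.24 E0.2869
G1 X-5.73 Y26.90 E0.8979
G1 X2.48 Y24.70 E1.1099
G1 X-2.39 Y6.54 E1.5789
G1 X-0.86 Y6.44 E1.6172
G1 X1.24 Y5.41 E1.6755
G1 X1.40 Y5.22 E1.6817
G1 X7.64 Y28.49 E2.2827
G1 X-15.55 Y34.71 E2.8816
G1 X-23.18 Y6.21 E3.6176

At z = 0.6 mm: the 29.5×24 cube contributes its full rectangle; the cube at (-4, 4) is present — its section is the full 28.5×8.5 rectangle; the cylinder at (0, 2.5): section is a regular 16-gon, circumradius r=6; After the difference (first − rest): starting from the 29.5×24 cube, the 28.5×8.5 cube at (-4, 4) partially overlaps it — only the 208.25 mm² overlap (of its 242.25 mm²) is removed, clipping the outline; the r=6 cylinder at (0, 2.5) partially overlaps it — only the 23.14 mm² overlap (of its 110.21 mm²) is removed, clipping the outline — 1 connected region; (whole slice rotated 75° about Z — lengths, areas and connectivity unchanged). The outline is a single polygon with 10 vertices. Extrusion per mm of travel: 0.4 × 0.15 / (π × 0.875²) = 0.024945. Accumulating E over each segment gives final E = 3.6176.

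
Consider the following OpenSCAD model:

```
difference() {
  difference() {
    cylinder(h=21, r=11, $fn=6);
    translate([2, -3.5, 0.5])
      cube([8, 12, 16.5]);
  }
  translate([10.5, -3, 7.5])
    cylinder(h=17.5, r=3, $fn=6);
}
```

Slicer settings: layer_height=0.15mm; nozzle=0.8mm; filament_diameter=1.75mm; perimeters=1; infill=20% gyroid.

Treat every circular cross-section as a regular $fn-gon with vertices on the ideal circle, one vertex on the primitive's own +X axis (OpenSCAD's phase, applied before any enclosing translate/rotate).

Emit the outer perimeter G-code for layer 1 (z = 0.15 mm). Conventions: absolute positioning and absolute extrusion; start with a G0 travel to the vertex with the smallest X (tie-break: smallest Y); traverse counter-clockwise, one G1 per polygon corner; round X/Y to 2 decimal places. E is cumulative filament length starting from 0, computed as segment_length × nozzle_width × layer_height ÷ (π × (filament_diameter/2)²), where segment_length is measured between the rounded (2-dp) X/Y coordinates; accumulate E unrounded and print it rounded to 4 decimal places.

At z = 0.15 mm: the r=11 cylinder gives a regular 6-gon of circumradius 11 (constant along its height); the cube at (2, -3.5) is not intersected at this z (z outside [0.5, 17]); After the difference (first − rest): none of the subtracted shapes is present at this height, so the r=11 cylinder is unchanged — 1 connected region; the cylinder at (10.5, -3) is absent (z outside [7.5, 25]); After the difference (first − rest): none of the subtracted shapes is present at this height, so the result so far is unchanged — 1 connected region. The outline is a single polygon with 6 vertices. Extrusion per mm of travel: 0.8 × 0.15 / (π × 0.875²) = 0.049890. Accumulating E over each segment gives final E = 3.2934.

G0 X-11.00 Y0.00 Z0.15
G1 X-5.50 Y-9.53 E0.5490
G1 X5.50 Y-9.53 E1.0977
G1 X11.00 Y0.00 E1.6467
G1 X5.50 Y9.53 E2.1957
G1 X-5.50 Y9.53 E2.7444
G1 X-11.00 Y0.00 E3.2934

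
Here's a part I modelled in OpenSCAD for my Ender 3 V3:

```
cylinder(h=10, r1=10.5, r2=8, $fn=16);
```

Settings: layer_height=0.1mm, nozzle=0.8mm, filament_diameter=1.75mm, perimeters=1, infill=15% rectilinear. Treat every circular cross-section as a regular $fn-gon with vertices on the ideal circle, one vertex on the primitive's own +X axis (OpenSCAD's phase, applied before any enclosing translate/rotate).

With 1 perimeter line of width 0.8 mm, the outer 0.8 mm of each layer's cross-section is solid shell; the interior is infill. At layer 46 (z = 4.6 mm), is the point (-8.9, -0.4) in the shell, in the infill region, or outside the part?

At z = 4.6 mm: the cone (r1=10.5→r2=8) has section circumradius 9.350 here — a regular 16-gon. Overall, the cross-section is a single solid region. The nearest boundary edge runs (-9.35, 0.00)→(-8.64, -3.58); distance from the point to it = 0.36 mm. The point is inside the cross-section, 0.36 mm from the nearest boundary — within the 0.8 mm shell band (1 × 0.8).

shell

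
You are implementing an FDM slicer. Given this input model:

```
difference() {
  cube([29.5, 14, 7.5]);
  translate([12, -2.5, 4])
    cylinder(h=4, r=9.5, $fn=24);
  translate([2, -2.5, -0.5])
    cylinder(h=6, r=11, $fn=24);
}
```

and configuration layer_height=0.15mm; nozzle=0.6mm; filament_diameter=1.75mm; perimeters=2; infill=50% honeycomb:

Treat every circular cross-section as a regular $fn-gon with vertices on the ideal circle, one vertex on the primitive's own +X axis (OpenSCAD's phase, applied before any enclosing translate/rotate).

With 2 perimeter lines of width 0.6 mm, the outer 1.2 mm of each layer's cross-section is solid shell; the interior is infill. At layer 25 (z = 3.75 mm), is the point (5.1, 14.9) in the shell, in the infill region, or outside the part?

outside

At z = 3.75 mm: the cube is present — its section is the full 29.5×14 rectangle; the cylinder at (12, -2.5) does not reach this height (z outside [4, 8]); the cylinder at (2, -2.5): section is a regular 24-gon, circumradius r=11; Taking the first minus the rest: starting from the 29.5×14 cube, the r=11 cylinder at (2, -2.5) partially overlaps it — only the 83.60 mm² overlap (of its 375.81 mm²) is removed, clipping the outline — 1 connected region. Overall, the cross-section is a single solid region. The nearest boundary edge runs (0.00, 14.00)→(29.50, 14.00); distance from the point to it = 0.90 mm. The point is not inside any of the regions above, so it lies outside the cross-section (0.90 mm from the nearest boundary).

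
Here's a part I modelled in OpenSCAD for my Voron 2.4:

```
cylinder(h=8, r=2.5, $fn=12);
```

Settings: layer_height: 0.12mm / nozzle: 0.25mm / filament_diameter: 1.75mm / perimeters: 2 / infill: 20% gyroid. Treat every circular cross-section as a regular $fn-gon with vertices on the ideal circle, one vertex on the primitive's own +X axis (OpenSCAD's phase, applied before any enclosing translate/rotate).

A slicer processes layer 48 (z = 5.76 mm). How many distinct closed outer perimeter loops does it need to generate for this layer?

At z = 5.76 mm: the cylinder: section is a regular 12-gon, circumradius r=2.5. The result has 1 disconnected region.

1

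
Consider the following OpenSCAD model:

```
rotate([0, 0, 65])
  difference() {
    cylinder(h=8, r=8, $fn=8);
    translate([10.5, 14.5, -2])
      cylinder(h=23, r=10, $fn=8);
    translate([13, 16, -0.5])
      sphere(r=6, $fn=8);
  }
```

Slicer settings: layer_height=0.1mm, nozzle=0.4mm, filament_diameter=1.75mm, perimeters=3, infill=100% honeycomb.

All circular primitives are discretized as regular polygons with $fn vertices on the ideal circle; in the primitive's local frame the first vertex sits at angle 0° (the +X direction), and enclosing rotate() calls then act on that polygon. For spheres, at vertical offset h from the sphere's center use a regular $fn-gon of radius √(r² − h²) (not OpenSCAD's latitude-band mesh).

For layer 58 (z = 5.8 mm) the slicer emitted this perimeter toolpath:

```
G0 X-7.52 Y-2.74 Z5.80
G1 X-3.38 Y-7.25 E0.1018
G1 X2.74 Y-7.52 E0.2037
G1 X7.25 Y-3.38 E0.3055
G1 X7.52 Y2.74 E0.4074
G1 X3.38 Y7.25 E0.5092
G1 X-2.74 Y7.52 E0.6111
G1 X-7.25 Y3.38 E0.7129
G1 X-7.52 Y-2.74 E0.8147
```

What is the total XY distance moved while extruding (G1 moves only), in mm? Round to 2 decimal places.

48.99 mm

Sum the Euclidean lengths of each G1 segment: total = 48.99 mm.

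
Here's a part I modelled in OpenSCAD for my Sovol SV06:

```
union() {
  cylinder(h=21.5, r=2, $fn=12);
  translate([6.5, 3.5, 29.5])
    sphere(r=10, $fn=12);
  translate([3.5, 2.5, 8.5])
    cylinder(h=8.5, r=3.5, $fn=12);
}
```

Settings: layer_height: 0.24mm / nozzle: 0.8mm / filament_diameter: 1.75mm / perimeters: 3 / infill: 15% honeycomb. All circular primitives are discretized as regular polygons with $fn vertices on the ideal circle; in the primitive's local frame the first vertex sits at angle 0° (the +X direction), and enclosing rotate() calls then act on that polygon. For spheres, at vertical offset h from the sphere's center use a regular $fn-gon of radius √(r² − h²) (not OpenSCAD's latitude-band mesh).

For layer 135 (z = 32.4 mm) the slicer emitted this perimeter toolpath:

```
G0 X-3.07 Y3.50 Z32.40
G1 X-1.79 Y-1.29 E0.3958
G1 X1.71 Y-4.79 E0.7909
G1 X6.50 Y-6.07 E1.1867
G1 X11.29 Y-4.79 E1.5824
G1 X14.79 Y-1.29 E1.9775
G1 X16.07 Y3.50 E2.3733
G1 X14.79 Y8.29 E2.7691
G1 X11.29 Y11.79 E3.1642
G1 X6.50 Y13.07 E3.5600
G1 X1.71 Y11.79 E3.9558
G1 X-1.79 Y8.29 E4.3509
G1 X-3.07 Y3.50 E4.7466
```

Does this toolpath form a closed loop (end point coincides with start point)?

yes

Start point (G0): (-3.07, 3.50). End point (last G1): the path returns to the start — closed.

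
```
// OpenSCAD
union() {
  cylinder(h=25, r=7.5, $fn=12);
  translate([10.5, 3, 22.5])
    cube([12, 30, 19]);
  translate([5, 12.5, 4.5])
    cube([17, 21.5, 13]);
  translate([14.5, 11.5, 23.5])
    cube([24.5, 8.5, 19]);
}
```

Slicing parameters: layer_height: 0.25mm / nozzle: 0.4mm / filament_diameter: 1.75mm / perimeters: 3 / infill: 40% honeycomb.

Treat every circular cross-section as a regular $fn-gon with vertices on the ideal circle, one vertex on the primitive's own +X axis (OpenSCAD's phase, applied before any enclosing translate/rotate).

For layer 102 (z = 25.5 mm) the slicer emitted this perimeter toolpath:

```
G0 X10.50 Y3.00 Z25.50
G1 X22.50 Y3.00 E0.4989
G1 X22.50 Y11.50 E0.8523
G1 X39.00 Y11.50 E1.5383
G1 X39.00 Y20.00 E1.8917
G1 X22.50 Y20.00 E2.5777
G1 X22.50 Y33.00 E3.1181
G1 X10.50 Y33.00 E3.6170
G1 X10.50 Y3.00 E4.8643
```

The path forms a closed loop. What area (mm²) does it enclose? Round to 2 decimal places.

Apply the shoelace formula to the sequence of (X, Y) vertices; enclosed area = 500.25 mm².

500.25 mm²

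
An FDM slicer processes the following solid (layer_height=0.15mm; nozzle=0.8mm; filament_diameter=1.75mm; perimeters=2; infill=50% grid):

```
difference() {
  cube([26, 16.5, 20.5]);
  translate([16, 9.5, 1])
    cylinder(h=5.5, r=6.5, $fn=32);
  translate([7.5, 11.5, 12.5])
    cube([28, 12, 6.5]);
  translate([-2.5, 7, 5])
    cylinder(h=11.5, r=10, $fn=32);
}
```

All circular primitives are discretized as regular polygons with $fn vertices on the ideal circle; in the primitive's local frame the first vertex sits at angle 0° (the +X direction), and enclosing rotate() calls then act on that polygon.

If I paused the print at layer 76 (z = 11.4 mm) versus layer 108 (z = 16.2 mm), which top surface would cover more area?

layer 76 (z = 11.4 mm)

Layer 76 (z = 11.4): the cube (footprint 26×16.5) is included at this height (area 429.00 mm²); the cylinder at (16, 9.5) is absent (z outside [1, 6.5]); the cube at (7.5, 11.5) is absent (z outside [12.5, 19]); the r=10 cylinder at (-2.5, 7) gives a regular 32-gon of circumradius 10 (constant along its height) (area = (32/2)·10.000²·sin(360°/32) = 312.14 mm²); After the difference (first − rest): starting from the 26×16.5 cube (429.00 mm²), the r=10 cylinder at (-2.5, 7) partially overlaps it — only the 99.36 mm² overlap (of its 312.14 mm²) is removed, clipping the outline — area = 329.64 mm². So its area = 329.64 mm². Layer 108 (z = 16.2): the cube (footprint 26×16.5) is included at this height (area 429.00 mm²); the cylinder at (16, 9.5) does not reach this height (z outside [1, 6.5]); the cube at (7.5, 11.5) (footprint 28×12) is included at this height (area 336.00 mm²); the cylinder at (-2.5, 7): section is a regular 32-gon, circumradius r=10 (area = (32/2)·10.000²·sin(360°/32) = 312.14 mm²); After the difference (first − rest): starting from the 26×16.5 cube (429.00 mm²), the 28×12 cube at (7.5, 11.5) partially overlaps it — only the 92.50 mm² overlap (of its 336.00 mm²) is removed, clipping the outline; the r=10 cylinder at (-2.5, 7) partially overlaps it — only the 99.36 mm² overlap (of its 312.14 mm²) is removed, clipping the outline — area = 237.14 mm². So its area = 237.14 mm². Layer 76 is larger (329.64 vs 237.14 mm²).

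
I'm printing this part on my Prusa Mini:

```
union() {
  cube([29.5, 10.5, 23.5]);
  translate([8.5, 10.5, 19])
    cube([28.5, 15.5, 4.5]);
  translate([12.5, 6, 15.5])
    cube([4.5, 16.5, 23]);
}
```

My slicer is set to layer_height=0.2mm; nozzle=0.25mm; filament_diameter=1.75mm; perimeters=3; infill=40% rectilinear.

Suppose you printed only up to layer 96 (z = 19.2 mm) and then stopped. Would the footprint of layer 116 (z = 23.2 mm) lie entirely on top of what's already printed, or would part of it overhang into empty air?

entirely on top

Compare the two slices. At z = 19.2: the cube is present — its section is the full 29.5×10.5 rectangle (area 309.75 mm²); the 28.5×15.5 cube at (8.5, 10.5) contributes its full rectangle (area 441.75 mm²); the cube at (12.5, 6) is present — its section is the full 4.5×16.5 rectangle (area 74.25 mm²); Combining (union): the regions partially overlap — summed areas 825.75 mm² minus the doubly-counted overlap 74.25 mm² gives 751.50 mm² — area = 751.50 mm². At z = 23.2: the 29.5×10.5 cube contributes its full rectangle (area 309.75 mm²); the cube at (8.5, 10.5) (footprint 28.5×15.5) is included at this height (area 441.75 mm²); the 4.5×16.5 cube at (12.5, 6) contributes its full rectangle (area 74.25 mm²); Taking the union: the regions partially overlap — summed areas 825.75 mm² minus the doubly-counted overlap 74.25 mm² gives 751.50 mm² — area = 751.50 mm². Checking containment: the cross-section at z = 23.2 is a subset of the cross-section at z = 19.2.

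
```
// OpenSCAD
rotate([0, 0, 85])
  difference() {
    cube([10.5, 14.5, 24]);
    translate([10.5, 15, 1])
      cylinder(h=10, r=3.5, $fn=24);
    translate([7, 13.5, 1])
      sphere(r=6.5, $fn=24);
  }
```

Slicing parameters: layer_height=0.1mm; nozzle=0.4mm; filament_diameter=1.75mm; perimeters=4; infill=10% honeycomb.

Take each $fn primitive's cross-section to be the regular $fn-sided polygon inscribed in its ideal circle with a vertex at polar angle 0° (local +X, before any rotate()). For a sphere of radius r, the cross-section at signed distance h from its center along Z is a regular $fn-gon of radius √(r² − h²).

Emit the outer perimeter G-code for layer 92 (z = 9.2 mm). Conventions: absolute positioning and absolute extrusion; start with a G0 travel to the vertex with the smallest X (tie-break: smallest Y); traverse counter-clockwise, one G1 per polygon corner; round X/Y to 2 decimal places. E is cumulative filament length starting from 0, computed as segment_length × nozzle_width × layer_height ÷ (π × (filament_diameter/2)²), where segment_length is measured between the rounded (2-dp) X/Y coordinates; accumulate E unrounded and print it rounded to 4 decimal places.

G0 X-14.44 Y1.26 Z9.20
G1 X0.00 Y0.00 E0.2411
G1 X0.92 Y10.46 E0.4157
G1 X-10.54 Y11.46 E0.6070
G1 X-10.74 Y10.57 E0.6221
G1 X-11.16 Y9.76 E0.6373
G1 X-11.78 Y9.09 E0.6525
G1 X-12.55 Y8.60 E0.6677
G1 X-13.42 Y8.32 E0.6829
G1 X-13.83 Y8.30 E0.6897
G1 X-14.44 Y1.26 E0.8072

At z = 9.2 mm: the cube is present — its section is the full 10.5×14.5 rectangle; the r=3.5 cylinder at (10.5, 15) contributes a regular 24-gon of circumradius 3.5; the sphere at (7, 13.5) is absent (|z−center|=8.200 > r=6.5); Taking the first minus the rest: starting from the 10.5×14.5 cube, the r=3.5 cylinder at (10.5, 15) partially overlaps it — only the 7.78 mm² overlap (of its 38.05 mm²) is removed, clipping the outline — 1 connected region; (whole slice rotated 85° about Z — lengths, areas and connectivity unchanged). The outline is a single polygon with 10 vertices. Extrusion per mm of travel: 0.4 × 0.1 / (π × 0.875²) = 0.016630. Accumulating E over each segment gives final E = 0.8072.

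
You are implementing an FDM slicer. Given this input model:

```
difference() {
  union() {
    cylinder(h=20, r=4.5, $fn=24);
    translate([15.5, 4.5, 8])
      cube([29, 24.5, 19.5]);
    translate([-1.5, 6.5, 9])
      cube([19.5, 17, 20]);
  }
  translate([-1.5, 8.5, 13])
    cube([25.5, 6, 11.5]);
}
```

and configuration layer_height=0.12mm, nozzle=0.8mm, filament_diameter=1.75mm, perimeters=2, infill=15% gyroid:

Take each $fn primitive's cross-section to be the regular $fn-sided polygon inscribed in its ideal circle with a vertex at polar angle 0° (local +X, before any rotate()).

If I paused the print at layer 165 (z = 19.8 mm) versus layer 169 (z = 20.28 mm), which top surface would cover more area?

layer 165 (z = 19.8 mm)

Layer 165 (z = 19.8): the r=4.5 cylinder contributes a regular 24-gon of circumradius 4.5 (area = (24/2)·4.500²·sin(360°/24) = 62.89 mm²); the cube at (15.5, 4.5) is present — its section is the full 29×24.5 rectangle (area 710.50 mm²); the cube at (-1.5, 6.5) is present — its section is the full 19.5×17 rectangle (area 331.50 mm²); Taking the union: the regions partially overlap — summed areas 1104.89 mm² minus the doubly-counted overlap 42.50 mm² gives 1062.39 mm² — area = 1062.39 mm²; the cube at (-1.5, 8.5) is present — its section is the full 25.5×6 rectangle (area 153.00 mm²); Subtracting the remaining from the first: starting from the result so far (1062.39 mm²), the 25.5×6 cube at (-1.5, 8.5) lies inside it touching the edge (removes its full 153.00 mm²) — area = 909.39 mm². So its area = 909.39 mm². Layer 169 (z = 20.28): the cylinder does not reach this height (z outside [0, 20]); the cube at (15.5, 4.5) is present — its section is the full 29×24.5 rectangle (area 710.50 mm²); the 19.5×17 cube at (-1.5, 6.5) contributes its full rectangle (area 331.50 mm²); Taking the union: the regions partially overlap — summed areas 1042.00 mm² minus the doubly-counted overlap 42.50 mm² gives 999.50 mm² — area = 999.50 mm²; the cube at (-1.5, 8.5) (footprint 25.5×6) is included at this height (area 153.00 mm²); After the difference (first − rest): starting from the result so far (999.50 mm²), the 25.5×6 cube at (-1.5, 8.5) lies inside it touching the edge (removes its full 153.00 mm²) — area = 846.50 mm². So its area = 846.50 mm². Layer 165 is larger (909.39 vs 846.50 mm²).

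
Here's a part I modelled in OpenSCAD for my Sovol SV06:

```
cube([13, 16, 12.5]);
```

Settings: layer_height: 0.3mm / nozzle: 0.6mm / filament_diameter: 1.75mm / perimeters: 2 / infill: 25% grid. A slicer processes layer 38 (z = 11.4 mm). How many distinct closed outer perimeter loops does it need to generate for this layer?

1

At z = 11.4 mm: the 13×16 cube contributes its full rectangle. The result has 1 disconnected region.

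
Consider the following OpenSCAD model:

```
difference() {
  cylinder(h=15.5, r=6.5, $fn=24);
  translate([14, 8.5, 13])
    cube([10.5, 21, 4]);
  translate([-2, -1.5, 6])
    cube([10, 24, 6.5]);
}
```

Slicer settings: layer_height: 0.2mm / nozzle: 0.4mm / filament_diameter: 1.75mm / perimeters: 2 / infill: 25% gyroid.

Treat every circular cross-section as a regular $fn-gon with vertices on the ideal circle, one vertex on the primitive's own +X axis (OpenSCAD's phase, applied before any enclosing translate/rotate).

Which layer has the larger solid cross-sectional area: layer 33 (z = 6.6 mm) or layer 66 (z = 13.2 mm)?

layer 66 (z = 13.2 mm)

Layer 33 (z = 6.6): the r=6.5 cylinder gives a regular 24-gon of circumradius 6.5 (constant along its height) (area = (24/2)·6.500²·sin(360°/24) = 131.22 mm²); the cube at (14, 8.5) is not intersected at this z (z outside [13, 17]); the cube at (-2, -1.5) is present — its section is the full 10×24 rectangle (area 240.00 mm²); Taking the first minus the rest: starting from the r=6.5 cylinder (131.22 mm²), the 10×24 cube at (-2, -1.5) partially overlaps it — only the 58.13 mm² overlap (of its 240.00 mm²) is removed, clipping the outline — area = 73.09 mm². So its area = 73.09 mm². Layer 66 (z = 13.2): the r=6.5 cylinder contributes a regular 24-gon of circumradius 6.5 (area = (24/2)·6.500²·sin(360°/24) = 131.22 mm²); the cube at (14, 8.5) is present — its section is the full 10.5×21 rectangle (area 220.50 mm²); the cube at (-2, -1.5) does not reach this height (z outside [6, 12.5]); After the difference (first − rest): starting from the r=6.5 cylinder (131.22 mm²), the 10.5×21 cube at (14, 8.5) misses the remaining region (no effect) — area = 131.22 mm². So its area = 131.22 mm². Layer 66 is larger (131.22 vs 73.09 mm²).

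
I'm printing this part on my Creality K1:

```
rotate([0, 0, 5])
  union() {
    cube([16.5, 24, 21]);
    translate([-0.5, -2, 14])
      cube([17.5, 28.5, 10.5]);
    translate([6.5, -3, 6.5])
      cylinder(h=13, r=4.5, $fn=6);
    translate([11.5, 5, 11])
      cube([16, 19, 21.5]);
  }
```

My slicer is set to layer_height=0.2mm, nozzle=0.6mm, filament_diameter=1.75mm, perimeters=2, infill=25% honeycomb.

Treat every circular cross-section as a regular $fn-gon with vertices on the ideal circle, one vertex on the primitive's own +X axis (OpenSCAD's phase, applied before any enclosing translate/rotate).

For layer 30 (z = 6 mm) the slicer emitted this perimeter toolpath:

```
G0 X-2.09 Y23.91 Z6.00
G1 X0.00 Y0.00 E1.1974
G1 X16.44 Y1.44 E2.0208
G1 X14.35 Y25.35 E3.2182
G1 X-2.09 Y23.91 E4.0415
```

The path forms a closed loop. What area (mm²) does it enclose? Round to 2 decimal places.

Apply the shoelace formula to the sequence of (X, Y) vertices; enclosed area = 396.09 mm².

396.09 mm²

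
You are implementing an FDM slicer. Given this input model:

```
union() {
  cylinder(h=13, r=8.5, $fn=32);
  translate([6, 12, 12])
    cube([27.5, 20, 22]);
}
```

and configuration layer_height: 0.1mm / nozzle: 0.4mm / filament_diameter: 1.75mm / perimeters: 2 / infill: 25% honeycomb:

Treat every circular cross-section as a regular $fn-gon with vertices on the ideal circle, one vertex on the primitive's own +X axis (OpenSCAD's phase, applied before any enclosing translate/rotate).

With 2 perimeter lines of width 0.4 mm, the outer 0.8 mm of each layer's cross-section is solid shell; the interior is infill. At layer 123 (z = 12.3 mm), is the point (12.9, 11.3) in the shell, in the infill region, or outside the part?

At z = 12.3 mm: the r=8.5 cylinder gives a regular 32-gon of circumradius 8.5 (constant along its height); the cube at (6, 12) (footprint 27.5×20) is included at this height; Taking the union: the 2 present regions are separate (no shared area or edge), so areas and boundary lengths simply add and each stays a separate island — 2 connected regions. Overall, the cross-section has 2 separate islands. The nearest boundary edge runs (33.50, 12.00)→(6.00, 12.00); distance from the point to it = 0.70 mm. The point is not inside any of the regions above, so it lies outside the cross-section (0.70 mm from the nearest boundary).

outside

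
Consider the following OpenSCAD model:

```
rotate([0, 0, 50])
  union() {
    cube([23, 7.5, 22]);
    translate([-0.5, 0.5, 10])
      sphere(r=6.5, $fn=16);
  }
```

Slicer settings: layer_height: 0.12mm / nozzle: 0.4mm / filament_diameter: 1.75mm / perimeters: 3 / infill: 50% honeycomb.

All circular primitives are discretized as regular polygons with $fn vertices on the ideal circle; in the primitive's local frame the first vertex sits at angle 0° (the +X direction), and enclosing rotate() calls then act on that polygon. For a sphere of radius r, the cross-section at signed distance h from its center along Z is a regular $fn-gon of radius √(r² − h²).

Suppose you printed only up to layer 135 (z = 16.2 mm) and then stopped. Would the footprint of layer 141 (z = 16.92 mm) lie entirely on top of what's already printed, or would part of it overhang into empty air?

Compare the two slices. At z = 16.2: the cube (footprint 23×7.5) is included at this height (area 172.50 mm²); the r=6.5 sphere at (-0.5, 0.5) contributes a regular 16-gon of circumradius √(6.5²−6.2²) = 1.952 (area = (16/2)·1.952²·sin(360°/16) = 11.66 mm²); Taking the union: the regions partially overlap — summed areas 184.16 mm² minus the doubly-counted overlap 2.67 mm² gives 181.50 mm² — area = 181.50 mm²; (whole slice rotated 50° about Z — lengths, areas and connectivity unchanged). At z = 16.92: the cube is present — its section is the full 23×7.5 rectangle (area 172.50 mm²); the sphere at (-0.5, 0.5) does not reach this height (|z−center|=6.920 > r=6.5); Merging all regions: only the 23×7.5 cube is present, so the union is just that shape — area = 172.50 mm²; (whole slice rotated 50° about Z — lengths, areas and connectivity unchanged). Checking containment: the cross-section at z = 16.92 is a subset of the cross-section at z = 16.2.

entirely on top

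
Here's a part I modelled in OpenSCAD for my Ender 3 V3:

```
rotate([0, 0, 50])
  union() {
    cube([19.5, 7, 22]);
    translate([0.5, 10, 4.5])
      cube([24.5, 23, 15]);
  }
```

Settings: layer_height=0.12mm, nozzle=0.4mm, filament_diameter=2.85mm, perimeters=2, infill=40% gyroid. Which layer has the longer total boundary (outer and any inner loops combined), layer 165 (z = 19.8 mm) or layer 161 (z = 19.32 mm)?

layer 161 (z = 19.32 mm)

Layer 165 (z = 19.8): the cube (footprint 19.5×7) is included at this height (perimeter 53.00 mm); the cube at (0.5, 10) is absent (z outside [4.5, 19.5]); Merging all regions: only the 19.5×7 cube is present, so the union is just that shape — boundary = 53.00 mm; (whole slice rotated 50° about Z — lengths, areas and connectivity unchanged). So its perimeter = 53.00 mm. Layer 161 (z = 19.32): the 19.5×7 cube contributes its full rectangle (perimeter 53.00 mm); the 24.5×23 cube at (0.5, 10) contributes its full rectangle (perimeter 95.00 mm); Taking the union: the 2 present regions are separate (no shared area or edge), so areas and boundary lengths simply add and each stays a separate island — boundary = 148.00 mm; (rotated 50° about Z; rotation is an isometry so areas/perimeters/island counts are preserved). So its perimeter = 148.00 mm. Layer 161 is larger (148.00 vs 53.00 mm).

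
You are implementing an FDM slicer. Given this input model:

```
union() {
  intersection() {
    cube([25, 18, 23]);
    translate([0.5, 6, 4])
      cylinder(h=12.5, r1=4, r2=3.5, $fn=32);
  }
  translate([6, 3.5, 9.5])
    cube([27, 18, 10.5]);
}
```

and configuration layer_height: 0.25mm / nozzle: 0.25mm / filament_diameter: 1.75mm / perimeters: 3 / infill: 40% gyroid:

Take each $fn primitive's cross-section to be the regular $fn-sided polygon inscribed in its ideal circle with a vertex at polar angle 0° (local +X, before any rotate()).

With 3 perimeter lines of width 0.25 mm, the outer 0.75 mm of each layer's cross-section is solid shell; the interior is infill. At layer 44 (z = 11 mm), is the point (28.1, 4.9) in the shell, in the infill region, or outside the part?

At z = 11 mm: the cube (footprint 25×18) is included at this height; the cone at (0.5, 6) (r1=4→r2=3.5) has section circumradius 3.720 here — a regular 32-gon; Taking the intersection: the cone at (0.5, 6) partially overlaps the 25×18 cube; clipping to the common part keeps 25.29 mm² — 1 connected region; the cube at (6, 3.5) is present — its section is the full 27×18 rectangle; Taking the union: the 2 present regions are separate (no shared area or edge), so areas and boundary lengths simply add and each stays a separate island — 2 connected regions. Overall, the cross-section has 2 separate islands. The nearest boundary edge runs (33.00, 3.50)→(6.00, 3.50); distance from the point to it = 1.40 mm. (Shell/infill is judged within the island containing the point — the largest one.) The point is inside the cross-section and 1.40 mm from the nearest boundary — more than the 0.75 mm shell width (3 × 0.25), so it's in the infill interior.

infill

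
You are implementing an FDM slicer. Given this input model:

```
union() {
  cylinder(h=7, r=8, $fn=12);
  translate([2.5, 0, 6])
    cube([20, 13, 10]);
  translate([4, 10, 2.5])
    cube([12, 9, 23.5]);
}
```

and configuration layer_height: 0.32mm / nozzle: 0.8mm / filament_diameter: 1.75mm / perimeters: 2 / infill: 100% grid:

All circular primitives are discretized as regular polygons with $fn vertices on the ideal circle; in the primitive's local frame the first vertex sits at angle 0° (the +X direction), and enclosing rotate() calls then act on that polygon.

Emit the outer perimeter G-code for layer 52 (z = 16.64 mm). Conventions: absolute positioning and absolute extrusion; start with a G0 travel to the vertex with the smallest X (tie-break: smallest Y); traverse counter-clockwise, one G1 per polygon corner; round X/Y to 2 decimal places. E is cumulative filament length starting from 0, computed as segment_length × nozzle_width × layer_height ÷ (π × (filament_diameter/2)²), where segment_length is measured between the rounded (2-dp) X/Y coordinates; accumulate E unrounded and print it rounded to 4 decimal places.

At z = 16.64 mm: the cylinder is not intersected at this z (z outside [0, 7]); the cube at (2.5, 0) does not reach this height (z outside [6, 16]); the cube at (4, 10) (footprint 12×9) is included at this height; Merging all regions: only the 12×9 cube at (4, 10) is present, so the union is just that shape — 1 connected region. The outline is a single polygon with 4 vertices. Extrusion per mm of travel: 0.8 × 0.32 / (π × 0.875²) = 0.106432. Accumulating E over each segment gives final E = 4.4702.

G0 X4.00 Y10.00 Z16.64
G1 X16.00 Y10.00 E1.2772
G1 X16.00 Y19.00 E2.2351
G1 X4.00 Y19.00 E3.5123
G1 X4.00 Y10.00 E4.4702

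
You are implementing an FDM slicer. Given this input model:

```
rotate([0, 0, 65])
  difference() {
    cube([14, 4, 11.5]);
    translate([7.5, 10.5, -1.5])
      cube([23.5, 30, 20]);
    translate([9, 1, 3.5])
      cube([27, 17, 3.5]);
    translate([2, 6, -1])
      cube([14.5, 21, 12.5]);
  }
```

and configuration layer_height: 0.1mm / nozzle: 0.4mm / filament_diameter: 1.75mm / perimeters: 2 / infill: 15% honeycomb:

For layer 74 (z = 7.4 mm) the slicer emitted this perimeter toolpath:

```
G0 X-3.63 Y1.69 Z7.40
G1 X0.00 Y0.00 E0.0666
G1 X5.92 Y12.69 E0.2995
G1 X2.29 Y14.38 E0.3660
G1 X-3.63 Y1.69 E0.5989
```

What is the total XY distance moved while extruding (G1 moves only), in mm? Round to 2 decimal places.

36.01 mm

Sum the Euclidean lengths of each G1 segment: total = 36.01 mm.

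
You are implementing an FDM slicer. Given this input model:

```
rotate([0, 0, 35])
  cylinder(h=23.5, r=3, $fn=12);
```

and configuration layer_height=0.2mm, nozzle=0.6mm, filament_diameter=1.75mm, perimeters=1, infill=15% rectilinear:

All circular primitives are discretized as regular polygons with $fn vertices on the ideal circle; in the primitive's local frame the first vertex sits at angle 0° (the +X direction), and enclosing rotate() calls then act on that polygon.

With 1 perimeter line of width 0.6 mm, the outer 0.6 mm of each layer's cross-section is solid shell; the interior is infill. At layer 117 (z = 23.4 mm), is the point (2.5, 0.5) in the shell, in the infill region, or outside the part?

shell

At z = 23.4 mm: the r=3 cylinder gives a regular 12-gon of circumradius 3 (constant along its height); (rotated 35° about Z; rotation is an isometry so areas/perimeters/island counts are preserved). Overall, the cross-section is a single solid region. Undo the 35° rotation: the query point maps to (2.335, -1.024) in the un-rotated model frame. The nearest boundary edge runs (2.60, -1.50)→(3.00, 0.00); distance from the point to it = 0.38 mm. The point is inside the cross-section, 0.38 mm from the nearest boundary — within the 0.6 mm shell band (1 × 0.6).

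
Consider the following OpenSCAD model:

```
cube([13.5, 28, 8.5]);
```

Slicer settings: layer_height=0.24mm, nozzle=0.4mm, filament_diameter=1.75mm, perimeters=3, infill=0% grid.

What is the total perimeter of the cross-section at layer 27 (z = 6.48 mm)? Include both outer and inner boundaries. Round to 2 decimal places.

At z = 6.48 mm: the cube is present — its section is the full 13.5×28 rectangle (perimeter 83.00 mm). Overall, the cross-section is a single solid region. Total boundary length (outer) = 83.00 mm.

83.00 mm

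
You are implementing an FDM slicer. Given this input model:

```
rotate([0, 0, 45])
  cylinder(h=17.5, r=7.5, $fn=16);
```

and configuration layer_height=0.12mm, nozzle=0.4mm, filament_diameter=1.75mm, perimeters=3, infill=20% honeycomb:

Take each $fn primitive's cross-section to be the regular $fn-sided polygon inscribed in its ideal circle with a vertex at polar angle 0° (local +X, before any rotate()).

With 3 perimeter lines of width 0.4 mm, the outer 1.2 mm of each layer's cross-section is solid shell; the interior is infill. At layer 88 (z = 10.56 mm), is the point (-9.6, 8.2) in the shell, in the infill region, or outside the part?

outside

At z = 10.56 mm: the cylinder: section is a regular 16-gon, circumradius r=7.5; (whole slice rotated 45° about Z — lengths, areas and connectivity unchanged). Overall, the cross-section is a single solid region. Undo the 45° rotation: the query point maps to (-0.990, 12.587) in the un-rotated model frame. The nearest boundary edge runs (2.87, 6.93)→(0.00, 7.50); distance from the point to it = 5.18 mm. The point is not inside any of the regions above, so it lies outside the cross-section (5.18 mm from the nearest boundary).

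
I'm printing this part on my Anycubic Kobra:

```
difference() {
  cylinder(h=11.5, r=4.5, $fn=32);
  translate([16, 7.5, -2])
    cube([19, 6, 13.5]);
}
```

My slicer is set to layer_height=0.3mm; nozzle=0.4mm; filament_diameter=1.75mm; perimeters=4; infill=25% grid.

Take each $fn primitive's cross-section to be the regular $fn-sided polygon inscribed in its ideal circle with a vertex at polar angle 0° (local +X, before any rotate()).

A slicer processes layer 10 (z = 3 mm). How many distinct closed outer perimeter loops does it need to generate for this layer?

At z = 3 mm: the r=4.5 cylinder gives a regular 32-gon of circumradius 4.5 (constant along its height); the 19×6 cube at (16, 7.5) contributes its full rectangle; Subtracting the remaining from the first: starting from the r=4.5 cylinder, the 19×6 cube at (16, 7.5) misses the remaining region (no effect) — 1 connected region. The result has 1 disconnected region.

1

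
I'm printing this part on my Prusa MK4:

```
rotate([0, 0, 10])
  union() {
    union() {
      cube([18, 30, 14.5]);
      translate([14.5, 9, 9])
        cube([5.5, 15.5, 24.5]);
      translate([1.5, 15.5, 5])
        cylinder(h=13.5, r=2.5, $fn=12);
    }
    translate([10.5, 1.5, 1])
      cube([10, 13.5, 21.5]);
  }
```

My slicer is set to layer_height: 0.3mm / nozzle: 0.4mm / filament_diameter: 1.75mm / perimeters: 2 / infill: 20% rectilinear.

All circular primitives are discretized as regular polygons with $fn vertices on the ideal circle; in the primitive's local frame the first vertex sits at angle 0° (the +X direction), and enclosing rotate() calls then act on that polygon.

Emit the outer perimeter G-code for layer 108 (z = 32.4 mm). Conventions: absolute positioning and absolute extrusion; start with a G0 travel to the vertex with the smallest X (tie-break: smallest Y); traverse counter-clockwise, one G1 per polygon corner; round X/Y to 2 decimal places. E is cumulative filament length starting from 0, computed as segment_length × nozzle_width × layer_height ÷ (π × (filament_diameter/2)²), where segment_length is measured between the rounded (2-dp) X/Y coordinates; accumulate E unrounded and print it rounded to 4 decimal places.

G0 X10.03 Y26.65 Z32.40
G1 X12.72 Y11.38 E0.7736
G1 X18.13 Y12.34 E1.0477
G1 X15.44 Y27.60 E1.8207
G1 X10.03 Y26.65 E2.0948

At z = 32.4 mm: the cube is absent (z outside [0, 14.5]); the cube at (14.5, 9) is present — its section is the full 5.5×15.5 rectangle; the cylinder at (1.5, 15.5) is not intersected at this z (z outside [5, 18.5]); Combining (union): only the 5.5×15.5 cube at (14.5, 9) is present, so the union is just that shape — 1 connected region; the cube at (10.5, 1.5) does not reach this height (z outside [1, 22.5]); Combining (union): only the result so far is present, so the union is just that shape — 1 connected region; (whole slice rotated 10° about Z — lengths, areas and connectivity unchanged). The outline is a single polygon with 4 vertices. Extrusion per mm of travel: 0.4 × 0.3 / (π × 0.875²) = 0.049890. Accumulating E over each segment gives final E = 2.0948.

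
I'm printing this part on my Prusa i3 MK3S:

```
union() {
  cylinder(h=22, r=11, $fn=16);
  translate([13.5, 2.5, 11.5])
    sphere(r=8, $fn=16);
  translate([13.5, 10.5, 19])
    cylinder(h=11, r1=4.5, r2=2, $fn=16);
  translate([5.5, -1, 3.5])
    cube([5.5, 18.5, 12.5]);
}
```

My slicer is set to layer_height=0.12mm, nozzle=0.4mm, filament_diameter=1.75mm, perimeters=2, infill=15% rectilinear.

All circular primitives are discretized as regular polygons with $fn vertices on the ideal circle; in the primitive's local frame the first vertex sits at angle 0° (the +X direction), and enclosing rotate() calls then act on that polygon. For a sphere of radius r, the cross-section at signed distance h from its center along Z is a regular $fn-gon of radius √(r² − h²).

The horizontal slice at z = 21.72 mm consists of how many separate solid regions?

At z = 21.72 mm: the cylinder: section is a regular 16-gon, circumradius r=11; the sphere at (13.5, 2.5) is not intersected at this z (|z−center|=10.220 > r=8); the cone at (13.5, 10.5) contributes a regular 16-gon of circumradius 3.882 (interpolated between r1=4.5 and r2=2 at t=0.247); the cube at (5.5, -1) is not intersected at this z (z outside [3.5, 16]); Combining (union): the 2 present regions are separate (no shared area or edge), so areas and boundary lengths simply add and each stays a separate island — 2 connected regions. The result has 2 disconnected regions.

2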